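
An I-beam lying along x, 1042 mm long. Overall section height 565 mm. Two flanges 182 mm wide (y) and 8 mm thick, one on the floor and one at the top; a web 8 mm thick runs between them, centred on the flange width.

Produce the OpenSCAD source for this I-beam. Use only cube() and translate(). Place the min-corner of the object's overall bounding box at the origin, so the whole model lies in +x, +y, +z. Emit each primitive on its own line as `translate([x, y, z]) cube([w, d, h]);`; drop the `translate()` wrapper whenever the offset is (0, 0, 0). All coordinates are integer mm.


cube([1042, 182, 8]);
translate([0, 87, 8]) cube([1042, 8, 549]);
translate([0, 0, 557]) cube([1042, 182, 8]);


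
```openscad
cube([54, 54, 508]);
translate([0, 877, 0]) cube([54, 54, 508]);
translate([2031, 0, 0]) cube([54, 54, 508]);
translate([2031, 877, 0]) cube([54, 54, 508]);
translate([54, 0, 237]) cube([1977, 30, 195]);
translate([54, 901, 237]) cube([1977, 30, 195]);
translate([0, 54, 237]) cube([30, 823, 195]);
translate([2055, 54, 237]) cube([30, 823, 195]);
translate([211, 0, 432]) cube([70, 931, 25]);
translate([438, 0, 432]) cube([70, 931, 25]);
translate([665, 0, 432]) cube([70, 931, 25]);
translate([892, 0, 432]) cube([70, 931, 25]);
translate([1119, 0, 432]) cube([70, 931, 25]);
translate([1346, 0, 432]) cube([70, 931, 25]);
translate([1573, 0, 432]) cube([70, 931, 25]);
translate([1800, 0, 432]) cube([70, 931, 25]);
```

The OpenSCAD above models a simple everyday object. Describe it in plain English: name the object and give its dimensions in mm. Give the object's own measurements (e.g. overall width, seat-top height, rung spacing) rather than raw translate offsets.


A bed frame 2085 mm long (x) by 931 mm wide (y). Four 54×54 mm corner posts, 508 mm tall, at the corners of the footprint. Four rails of 30 mm thickness and 195 mm height run between adjacent posts with their undersides at z = 237 mm, their outer faces flush with the outside of the frame (the two x-running rails run between the posts' inner faces; the two y-running rails run between the posts' inner faces). 8 slats, each 70 mm wide (x) and 25 mm thick, lie across the top of the two x-running rails, running the full 931 mm width of the frame in y; along x they sit between the end posts with a 157 mm gap after the −x posts and between neighbouring slats, leaving 161 mm before the +x posts.


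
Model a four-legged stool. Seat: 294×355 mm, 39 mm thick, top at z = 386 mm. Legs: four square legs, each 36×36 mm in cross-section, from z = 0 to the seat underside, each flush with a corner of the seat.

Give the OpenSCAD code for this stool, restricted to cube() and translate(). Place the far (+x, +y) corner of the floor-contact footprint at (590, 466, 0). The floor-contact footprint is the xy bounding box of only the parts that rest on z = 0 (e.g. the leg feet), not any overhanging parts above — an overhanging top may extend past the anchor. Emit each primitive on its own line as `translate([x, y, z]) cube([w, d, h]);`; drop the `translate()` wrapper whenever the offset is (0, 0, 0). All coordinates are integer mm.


// leg_h = 386 - 39 = 347
translate([296, 111, 347]) cube([294, 355, 39]);
translate([296, 111, 0]) cube([36, 36, 347]);
translate([554, 111, 0]) cube([36, 36, 347]);
translate([296, 430, 0]) cube([36, 36, 347]);
translate([554, 430, 0]) cube([36, 36, 347]);


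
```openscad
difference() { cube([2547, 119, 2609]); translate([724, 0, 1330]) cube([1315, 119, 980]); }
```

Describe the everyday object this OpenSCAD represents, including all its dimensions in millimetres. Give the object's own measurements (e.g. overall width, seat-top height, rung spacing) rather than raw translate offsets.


A wall 2547 mm long (x), 119 mm thick (y), 2609 mm tall, with a rectangular window opening cut through it. The opening is 1315 mm wide and 980 mm tall; its sill is at z = 1330 mm and its near (−x) edge is 724 mm from the wall's −x end. The opening passes through the full wall thickness.


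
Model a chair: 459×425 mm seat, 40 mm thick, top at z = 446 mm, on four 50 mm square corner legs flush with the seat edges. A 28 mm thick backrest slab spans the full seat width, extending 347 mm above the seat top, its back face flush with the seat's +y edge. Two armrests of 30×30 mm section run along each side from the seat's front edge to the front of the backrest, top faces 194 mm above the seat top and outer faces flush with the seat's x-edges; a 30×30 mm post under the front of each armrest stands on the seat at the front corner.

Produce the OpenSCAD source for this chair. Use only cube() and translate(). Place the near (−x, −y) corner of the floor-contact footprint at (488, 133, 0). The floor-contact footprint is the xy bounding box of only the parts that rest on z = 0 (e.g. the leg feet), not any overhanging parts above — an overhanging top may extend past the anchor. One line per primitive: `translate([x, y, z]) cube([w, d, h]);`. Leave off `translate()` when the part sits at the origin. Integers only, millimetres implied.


translate([488, 133, 406]) cube([459, 425, 40]);
translate([488, 133, 0]) cube([50, 50, 406]);
translate([897, 133, 0]) cube([50, 50, 406]);
translate([488, 508, 0]) cube([50, 50, 406]);
translate([897, 508, 0]) cube([50, 50, 406]);
translate([488, 530, 446]) cube([459, 28, 347]);
translate([488, 133, 610]) cube([30, 397, 30]);
translate([917, 133, 610]) cube([30, 397, 30]);
translate([488, 133, 446]) cube([30, 30, 164]);
translate([917, 133, 446]) cube([30, 30, 164]);


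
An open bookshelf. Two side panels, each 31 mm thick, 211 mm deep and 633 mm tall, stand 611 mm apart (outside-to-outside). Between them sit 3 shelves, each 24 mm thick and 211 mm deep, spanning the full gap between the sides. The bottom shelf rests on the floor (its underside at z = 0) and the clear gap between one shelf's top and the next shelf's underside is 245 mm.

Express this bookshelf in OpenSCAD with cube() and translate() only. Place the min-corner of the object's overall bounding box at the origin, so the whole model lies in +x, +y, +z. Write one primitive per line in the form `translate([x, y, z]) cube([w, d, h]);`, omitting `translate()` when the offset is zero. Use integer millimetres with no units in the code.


cube([31, 211, 633]);
translate([580, 0, 0]) cube([31, 211, 633]);
translate([31, 0, 0]) cube([549, 211, 24]);
translate([31, 0, 269]) cube([549, 211, 24]);
translate([31, 0, 538]) cube([549, 211, 24]);


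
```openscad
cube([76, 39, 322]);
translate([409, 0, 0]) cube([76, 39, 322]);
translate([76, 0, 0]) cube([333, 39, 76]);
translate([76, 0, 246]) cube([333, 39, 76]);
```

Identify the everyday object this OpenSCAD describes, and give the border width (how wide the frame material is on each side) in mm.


A picture frame. The border width is 76 mm.

Four thin pieces enclosing a rectangular opening — a picture frame. The two full-height stiles are 322 mm tall; the top rail sits at z = 246 and is 76 mm tall, so the border above the opening is 322 − 246 = 76 mm, matching the stile x-width.


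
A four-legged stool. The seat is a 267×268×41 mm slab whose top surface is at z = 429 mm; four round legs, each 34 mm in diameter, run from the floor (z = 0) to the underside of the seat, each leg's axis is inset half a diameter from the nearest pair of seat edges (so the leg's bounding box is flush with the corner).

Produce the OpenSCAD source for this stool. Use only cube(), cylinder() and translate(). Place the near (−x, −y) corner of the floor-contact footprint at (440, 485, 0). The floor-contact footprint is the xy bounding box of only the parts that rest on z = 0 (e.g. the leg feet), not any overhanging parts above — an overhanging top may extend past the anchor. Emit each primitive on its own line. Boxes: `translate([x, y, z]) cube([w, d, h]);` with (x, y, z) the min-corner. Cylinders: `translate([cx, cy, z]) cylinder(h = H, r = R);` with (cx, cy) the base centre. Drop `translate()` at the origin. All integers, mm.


translate([440, 485, 388]) cube([267, 268, 41]);
translate([457, 502, 0]) cylinder(h = 388, r = 17);
translate([690, 502, 0]) cylinder(h = 388, r = 17);
translate([457, 736, 0]) cylinder(h = 388, r = 17);
translate([690, 736, 0]) cylinder(h = 388, r = 17);


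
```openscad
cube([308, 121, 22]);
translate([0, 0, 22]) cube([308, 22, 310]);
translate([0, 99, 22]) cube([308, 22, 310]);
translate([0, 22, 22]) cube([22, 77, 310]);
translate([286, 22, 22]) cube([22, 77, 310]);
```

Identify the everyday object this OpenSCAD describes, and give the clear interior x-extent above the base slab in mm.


An open box. The internal width is 264 mm.

A 308×121 base slab with four walls standing on it — an open box. The base is 308 mm wide and the walls are 22 mm thick, so the internal width is 308 − 2 × 22 = 264 mm.


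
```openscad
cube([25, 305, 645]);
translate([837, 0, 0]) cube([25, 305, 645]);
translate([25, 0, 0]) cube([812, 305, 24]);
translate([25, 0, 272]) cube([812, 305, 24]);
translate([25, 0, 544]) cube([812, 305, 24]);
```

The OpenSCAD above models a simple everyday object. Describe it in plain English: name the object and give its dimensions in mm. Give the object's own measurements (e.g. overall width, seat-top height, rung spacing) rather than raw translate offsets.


An open bookshelf. Two side panels, each 25 mm thick, 305 mm deep and 645 mm tall, stand 862 mm apart (outside-to-outside). Between them sit 3 shelves, each 24 mm thick and 305 mm deep, spanning the full gap between the sides. The bottom shelf rests on the floor (its underside at z = 0) and the clear gap between one shelf's top and the next shelf's underside is 248 mm.


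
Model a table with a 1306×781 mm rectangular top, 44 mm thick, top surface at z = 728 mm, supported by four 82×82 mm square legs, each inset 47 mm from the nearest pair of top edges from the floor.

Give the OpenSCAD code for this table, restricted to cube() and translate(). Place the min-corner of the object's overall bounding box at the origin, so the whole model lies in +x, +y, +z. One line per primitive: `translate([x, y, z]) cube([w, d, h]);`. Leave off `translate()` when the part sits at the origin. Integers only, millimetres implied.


// leg_h = 728 - 44 = 684
translate([0, 0, 684]) cube([1306, 781, 44]);
translate([47, 47, 0]) cube([82, 82, 684]);
translate([1177, 47, 0]) cube([82, 82, 684]);
translate([47, 652, 0]) cube([82, 82, 684]);
translate([1177, 652, 0]) cube([82, 82, 684]);


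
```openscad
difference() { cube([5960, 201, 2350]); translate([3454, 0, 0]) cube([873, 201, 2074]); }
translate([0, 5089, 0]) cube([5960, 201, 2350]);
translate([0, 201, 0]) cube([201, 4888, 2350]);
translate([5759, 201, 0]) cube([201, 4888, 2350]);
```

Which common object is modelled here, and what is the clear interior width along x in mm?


A single room. The interior width is 5558 mm.

Four walls enclosing a rectangle with a door in the front wall — a room. Outside width 5960 minus two 201 mm walls gives 5558 mm.


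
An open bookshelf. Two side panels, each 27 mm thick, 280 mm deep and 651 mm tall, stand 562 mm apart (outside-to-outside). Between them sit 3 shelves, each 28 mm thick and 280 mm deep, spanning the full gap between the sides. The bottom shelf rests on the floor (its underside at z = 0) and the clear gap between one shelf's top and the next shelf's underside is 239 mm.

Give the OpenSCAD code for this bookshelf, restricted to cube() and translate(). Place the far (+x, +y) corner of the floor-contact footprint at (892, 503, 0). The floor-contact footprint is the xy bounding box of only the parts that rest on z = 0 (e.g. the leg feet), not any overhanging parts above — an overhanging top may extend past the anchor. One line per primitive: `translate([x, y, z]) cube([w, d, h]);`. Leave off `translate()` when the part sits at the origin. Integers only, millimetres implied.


translate([330, 223, 0]) cube([27, 280, 651]);
translate([865, 223, 0]) cube([27, 280, 651]);
translate([357, 223, 0]) cube([508, 280, 28]);
translate([357, 223, 267]) cube([508, 280, 28]);
translate([357, 223, 534]) cube([508, 280, 28]);


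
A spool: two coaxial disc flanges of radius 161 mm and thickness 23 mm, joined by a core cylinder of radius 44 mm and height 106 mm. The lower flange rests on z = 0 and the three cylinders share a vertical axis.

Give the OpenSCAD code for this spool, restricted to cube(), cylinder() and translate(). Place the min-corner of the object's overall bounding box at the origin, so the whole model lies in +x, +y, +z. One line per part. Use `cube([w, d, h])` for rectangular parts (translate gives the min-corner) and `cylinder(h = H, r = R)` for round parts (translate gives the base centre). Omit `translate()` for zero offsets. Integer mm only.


translate([161, 161, 0]) cylinder(h = 23, r = 161);
translate([161, 161, 23]) cylinder(h = 106, r = 44);
translate([161, 161, 129]) cylinder(h = 23, r = 161);


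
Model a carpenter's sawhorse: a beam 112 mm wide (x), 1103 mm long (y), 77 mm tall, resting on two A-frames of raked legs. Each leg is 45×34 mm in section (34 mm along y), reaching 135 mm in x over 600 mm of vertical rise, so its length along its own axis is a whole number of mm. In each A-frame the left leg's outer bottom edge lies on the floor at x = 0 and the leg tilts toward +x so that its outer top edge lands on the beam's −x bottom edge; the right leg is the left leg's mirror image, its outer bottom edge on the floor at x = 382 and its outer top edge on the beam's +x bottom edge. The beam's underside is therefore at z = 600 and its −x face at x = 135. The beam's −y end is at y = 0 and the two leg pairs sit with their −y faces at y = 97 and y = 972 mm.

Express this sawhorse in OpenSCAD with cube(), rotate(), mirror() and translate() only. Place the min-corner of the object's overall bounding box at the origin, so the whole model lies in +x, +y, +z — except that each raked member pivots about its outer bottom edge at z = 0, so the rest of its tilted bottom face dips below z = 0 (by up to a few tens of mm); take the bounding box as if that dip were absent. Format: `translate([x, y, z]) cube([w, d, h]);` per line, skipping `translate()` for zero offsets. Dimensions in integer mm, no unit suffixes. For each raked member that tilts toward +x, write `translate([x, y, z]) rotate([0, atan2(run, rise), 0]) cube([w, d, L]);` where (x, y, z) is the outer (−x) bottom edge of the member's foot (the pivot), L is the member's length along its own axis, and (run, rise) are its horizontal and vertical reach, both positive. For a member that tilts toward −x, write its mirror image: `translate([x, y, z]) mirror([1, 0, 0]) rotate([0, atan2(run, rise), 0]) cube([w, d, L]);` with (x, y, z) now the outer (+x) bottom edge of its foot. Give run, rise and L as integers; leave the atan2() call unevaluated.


// leg length = √(135² + 600²) = 615
// right-leg outer foot x = 2·135 + 112 = 382
// beam min-corner = (135, 0, 600)
translate([135, 0, 600]) cube([112, 1103, 77]);
translate([0, 97, 0]) rotate([0, atan2(135, 600), 0]) cube([45, 34, 615]);
translate([382, 97, 0]) mirror([1, 0, 0]) rotate([0, atan2(135, 600), 0]) cube([45, 34, 615]);
translate([0, 972, 0]) rotate([0, atan2(135, 600), 0]) cube([45, 34, 615]);
translate([382, 972, 0]) mirror([1, 0, 0]) rotate([0, atan2(135, 600), 0]) cube([45, 34, 615]);


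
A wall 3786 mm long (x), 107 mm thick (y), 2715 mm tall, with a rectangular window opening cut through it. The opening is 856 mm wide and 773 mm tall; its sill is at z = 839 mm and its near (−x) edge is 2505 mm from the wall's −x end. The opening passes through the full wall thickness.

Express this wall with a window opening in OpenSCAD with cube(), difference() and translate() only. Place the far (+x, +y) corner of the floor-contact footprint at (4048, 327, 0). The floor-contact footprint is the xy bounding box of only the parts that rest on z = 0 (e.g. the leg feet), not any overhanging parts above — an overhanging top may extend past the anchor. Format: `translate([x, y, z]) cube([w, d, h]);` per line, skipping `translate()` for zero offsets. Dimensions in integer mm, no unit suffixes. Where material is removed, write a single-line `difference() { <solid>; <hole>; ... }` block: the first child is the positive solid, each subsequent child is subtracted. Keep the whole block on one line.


difference() { translate([262, 220, 0]) cube([3786, 107, 2715]); translate([2767, 220, 839]) cube([856, 107, 773]); }


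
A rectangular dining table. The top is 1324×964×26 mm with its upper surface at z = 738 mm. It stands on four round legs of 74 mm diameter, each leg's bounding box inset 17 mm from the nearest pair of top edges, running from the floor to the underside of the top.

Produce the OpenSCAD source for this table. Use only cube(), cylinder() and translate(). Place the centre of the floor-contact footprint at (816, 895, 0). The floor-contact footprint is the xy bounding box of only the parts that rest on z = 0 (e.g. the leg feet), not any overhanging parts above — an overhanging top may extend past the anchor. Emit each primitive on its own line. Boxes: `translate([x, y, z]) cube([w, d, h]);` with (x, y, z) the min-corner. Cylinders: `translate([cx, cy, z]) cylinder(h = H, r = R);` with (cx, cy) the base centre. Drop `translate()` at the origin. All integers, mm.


translate([154, 413, 712]) cube([1324, 964, 26]);
translate([208, 467, 0]) cylinder(h = 712, r = 37);
translate([1424, 467, 0]) cylinder(h = 712, r = 37);
translate([208, 1323, 0]) cylinder(h = 712, r = 37);
translate([1424, 1323, 0]) cylinder(h = 712, r = 37);


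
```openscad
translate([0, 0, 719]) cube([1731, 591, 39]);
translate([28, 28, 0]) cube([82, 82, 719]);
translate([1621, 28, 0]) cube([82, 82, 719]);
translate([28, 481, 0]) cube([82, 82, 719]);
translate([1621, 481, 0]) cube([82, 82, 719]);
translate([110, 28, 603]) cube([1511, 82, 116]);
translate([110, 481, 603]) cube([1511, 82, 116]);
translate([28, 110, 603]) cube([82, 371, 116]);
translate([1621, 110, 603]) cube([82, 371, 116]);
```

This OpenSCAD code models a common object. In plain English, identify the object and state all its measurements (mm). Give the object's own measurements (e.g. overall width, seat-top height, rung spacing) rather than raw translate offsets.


A rectangular dining table. The top is 1731×591×39 mm with its upper surface at z = 758 mm. It stands on four 82×82 mm square legs, each inset 28 mm from the nearest pair of top edges, running from the floor to the underside of the top. Four apron rails, 82 mm thick and 116 mm tall, run between adjacent legs with their top edges flush with the underside of the top and their outer faces flush with the legs' outer faces.


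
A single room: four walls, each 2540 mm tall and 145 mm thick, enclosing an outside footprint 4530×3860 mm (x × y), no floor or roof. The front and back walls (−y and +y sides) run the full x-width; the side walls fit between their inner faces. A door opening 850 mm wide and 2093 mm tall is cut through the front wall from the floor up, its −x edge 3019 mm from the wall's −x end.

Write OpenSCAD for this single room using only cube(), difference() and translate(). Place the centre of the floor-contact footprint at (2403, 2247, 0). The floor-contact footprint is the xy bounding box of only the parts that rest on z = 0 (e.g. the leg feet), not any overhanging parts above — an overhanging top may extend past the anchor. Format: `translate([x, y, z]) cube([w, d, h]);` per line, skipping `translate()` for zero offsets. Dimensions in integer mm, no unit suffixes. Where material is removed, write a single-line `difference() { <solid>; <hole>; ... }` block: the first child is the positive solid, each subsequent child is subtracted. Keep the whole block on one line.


difference() { translate([138, 317, 0]) cube([4530, 145, 2540]); translate([3157, 317, 0]) cube([850, 145, 2093]); }
translate([138, 4032, 0]) cube([4530, 145, 2540]);
translate([138, 462, 0]) cube([145, 3570, 2540]);
translate([4523, 462, 0]) cube([145, 3570, 2540]);


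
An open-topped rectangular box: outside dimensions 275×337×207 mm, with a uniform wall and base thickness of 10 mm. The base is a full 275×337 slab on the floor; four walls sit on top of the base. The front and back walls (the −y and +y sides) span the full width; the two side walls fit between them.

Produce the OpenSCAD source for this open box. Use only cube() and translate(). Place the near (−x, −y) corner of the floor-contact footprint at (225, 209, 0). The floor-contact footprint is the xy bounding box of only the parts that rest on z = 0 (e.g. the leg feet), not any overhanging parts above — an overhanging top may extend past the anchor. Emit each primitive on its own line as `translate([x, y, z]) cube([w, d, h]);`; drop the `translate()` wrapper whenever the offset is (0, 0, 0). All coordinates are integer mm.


translate([225, 209, 0]) cube([275, 337, 10]);
translate([225, 209, 10]) cube([275, 10, 197]);
translate([225, 536, 10]) cube([275, 10, 197]);
translate([225, 219, 10]) cube([10, 317, 197]);
translate([490, 219, 10]) cube([10, 317, 197]);


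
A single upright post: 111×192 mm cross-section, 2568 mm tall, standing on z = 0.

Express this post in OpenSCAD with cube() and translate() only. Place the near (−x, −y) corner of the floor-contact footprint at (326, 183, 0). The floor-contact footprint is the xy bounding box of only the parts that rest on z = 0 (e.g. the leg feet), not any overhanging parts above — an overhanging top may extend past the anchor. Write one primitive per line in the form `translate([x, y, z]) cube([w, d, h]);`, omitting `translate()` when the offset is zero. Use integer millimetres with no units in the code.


translate([326, 183, 0]) cube([111, 192, 2568]);


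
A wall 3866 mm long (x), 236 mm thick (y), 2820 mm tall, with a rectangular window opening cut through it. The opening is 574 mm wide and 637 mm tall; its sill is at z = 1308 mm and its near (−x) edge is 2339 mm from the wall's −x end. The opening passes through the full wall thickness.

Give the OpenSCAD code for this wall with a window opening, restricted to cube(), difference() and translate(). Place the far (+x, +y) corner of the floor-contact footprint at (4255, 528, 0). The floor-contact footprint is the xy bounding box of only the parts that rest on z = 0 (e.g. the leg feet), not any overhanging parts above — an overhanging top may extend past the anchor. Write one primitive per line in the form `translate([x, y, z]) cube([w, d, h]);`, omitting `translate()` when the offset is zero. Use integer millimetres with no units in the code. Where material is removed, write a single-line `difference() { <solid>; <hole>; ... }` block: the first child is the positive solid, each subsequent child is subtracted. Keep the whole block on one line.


difference() { translate([389, 292, 0]) cube([3866, 236, 2820]); translate([2728, 292, 1308]) cube([574, 236, 637]); }


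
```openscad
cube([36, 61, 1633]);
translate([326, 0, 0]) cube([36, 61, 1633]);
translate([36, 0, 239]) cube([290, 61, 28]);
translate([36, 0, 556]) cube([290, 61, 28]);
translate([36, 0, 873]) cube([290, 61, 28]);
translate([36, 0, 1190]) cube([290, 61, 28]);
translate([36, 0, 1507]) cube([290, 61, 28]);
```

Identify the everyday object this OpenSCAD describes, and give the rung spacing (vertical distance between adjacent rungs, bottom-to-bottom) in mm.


A ladder. The rung spacing is 317 mm.

Two tall 36×61 posts with 5 short bars between them — a ladder. Adjacent rungs sit at z = 239 and z = 556, so the spacing is 556 − 239 = 317 mm.


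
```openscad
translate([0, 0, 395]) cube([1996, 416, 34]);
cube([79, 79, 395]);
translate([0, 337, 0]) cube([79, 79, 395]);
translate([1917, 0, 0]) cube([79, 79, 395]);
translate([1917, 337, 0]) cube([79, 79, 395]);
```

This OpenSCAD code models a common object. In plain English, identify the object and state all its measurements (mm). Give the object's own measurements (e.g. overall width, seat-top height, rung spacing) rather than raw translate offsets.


A bench: a 1996×416 mm seat slab, 34 mm thick, top at z = 429 mm, on four 79×79 mm square legs flush with the seat corners and standing on z = 0.


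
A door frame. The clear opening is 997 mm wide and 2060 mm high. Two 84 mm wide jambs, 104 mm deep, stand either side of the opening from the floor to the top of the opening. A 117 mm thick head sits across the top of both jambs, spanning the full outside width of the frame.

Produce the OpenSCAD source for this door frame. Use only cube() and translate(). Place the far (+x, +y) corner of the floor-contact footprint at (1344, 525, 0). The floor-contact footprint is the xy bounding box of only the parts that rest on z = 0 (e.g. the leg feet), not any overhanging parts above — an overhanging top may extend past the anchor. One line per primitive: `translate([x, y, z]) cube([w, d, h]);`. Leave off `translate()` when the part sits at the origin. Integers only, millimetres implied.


translate([179, 421, 0]) cube([84, 104, 2060]);
translate([1260, 421, 0]) cube([84, 104, 2060]);
translate([179, 421, 2060]) cube([1165, 104, 117]);


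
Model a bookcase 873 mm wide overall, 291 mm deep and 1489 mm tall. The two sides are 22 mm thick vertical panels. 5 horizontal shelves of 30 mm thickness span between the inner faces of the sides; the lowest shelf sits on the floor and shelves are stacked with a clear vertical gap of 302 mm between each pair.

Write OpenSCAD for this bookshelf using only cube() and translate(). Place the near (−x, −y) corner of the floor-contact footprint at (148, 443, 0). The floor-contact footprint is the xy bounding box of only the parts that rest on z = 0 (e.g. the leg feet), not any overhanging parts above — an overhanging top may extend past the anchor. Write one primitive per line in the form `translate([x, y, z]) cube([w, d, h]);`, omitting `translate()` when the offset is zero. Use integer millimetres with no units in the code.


translate([148, 443, 0]) cube([22, 291, 1489]);
translate([999, 443, 0]) cube([22, 291, 1489]);
translate([170, 443, 0]) cube([829, 291, 30]);
translate([170, 443, 332]) cube([829, 291, 30]);
translate([170, 443, 664]) cube([829, 291, 30]);
translate([170, 443, 996]) cube([829, 291, 30]);
translate([170, 443, 1328]) cube([829, 291, 30]);


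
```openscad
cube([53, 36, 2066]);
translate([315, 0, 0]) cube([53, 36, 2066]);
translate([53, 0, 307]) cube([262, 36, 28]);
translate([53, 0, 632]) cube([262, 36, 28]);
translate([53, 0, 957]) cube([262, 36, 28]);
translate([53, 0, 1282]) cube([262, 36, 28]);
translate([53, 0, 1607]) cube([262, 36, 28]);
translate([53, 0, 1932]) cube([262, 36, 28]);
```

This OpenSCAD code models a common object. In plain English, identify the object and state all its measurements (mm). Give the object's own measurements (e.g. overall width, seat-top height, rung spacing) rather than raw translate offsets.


A straight ladder. Two 53×36 mm vertical rails, 2066 mm tall, stand 368 mm apart (outside-to-outside) with their front faces coplanar on the −y side. 6 rungs, each 36 mm deep and 28 mm tall, span between the inner faces of the rails, front faces flush with the rails. The lowest rung's underside is at z = 307 mm and rungs are spaced 325 mm apart (underside to underside).


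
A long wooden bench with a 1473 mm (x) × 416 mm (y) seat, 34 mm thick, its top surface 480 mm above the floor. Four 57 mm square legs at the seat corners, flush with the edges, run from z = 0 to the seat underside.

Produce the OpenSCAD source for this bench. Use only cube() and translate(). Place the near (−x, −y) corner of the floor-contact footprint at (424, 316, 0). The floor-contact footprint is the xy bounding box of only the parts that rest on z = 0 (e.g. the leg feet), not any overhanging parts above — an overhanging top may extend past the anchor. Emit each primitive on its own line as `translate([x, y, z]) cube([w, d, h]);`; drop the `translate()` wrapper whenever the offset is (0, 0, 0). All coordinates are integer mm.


translate([424, 316, 446]) cube([1473, 416, 34]);
translate([424, 316, 0]) cube([57, 57, 446]);
translate([424, 675, 0]) cube([57, 57, 446]);
translate([1840, 316, 0]) cube([57, 57, 446]);
translate([1840, 675, 0]) cube([57, 57, 446]);


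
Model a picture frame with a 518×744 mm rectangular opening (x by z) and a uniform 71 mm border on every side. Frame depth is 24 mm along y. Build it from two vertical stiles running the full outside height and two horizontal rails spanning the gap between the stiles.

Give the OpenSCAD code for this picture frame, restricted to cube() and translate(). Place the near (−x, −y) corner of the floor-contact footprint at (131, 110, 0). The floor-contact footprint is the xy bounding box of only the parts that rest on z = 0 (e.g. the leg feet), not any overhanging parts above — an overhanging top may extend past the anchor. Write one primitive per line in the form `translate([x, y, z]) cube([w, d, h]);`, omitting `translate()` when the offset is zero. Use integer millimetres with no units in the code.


translate([131, 110, 0]) cube([71, 24, 886]);
translate([720, 110, 0]) cube([71, 24, 886]);
translate([202, 110, 0]) cube([518, 24, 71]);
translate([202, 110, 815]) cube([518, 24, 71]);


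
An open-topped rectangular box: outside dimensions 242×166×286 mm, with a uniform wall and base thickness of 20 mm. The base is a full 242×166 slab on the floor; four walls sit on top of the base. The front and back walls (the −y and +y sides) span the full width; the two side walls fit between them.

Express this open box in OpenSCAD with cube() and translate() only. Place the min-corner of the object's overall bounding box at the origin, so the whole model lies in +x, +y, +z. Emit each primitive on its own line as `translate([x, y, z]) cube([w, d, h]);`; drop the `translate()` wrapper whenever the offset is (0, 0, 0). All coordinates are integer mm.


cube([242, 166, 20]);
translate([0, 0, 20]) cube([242, 20, 266]);
translate([0, 146, 20]) cube([242, 20, 266]);
translate([0, 20, 20]) cube([20, 126, 266]);
translate([222, 20, 20]) cube([20, 126, 266]);


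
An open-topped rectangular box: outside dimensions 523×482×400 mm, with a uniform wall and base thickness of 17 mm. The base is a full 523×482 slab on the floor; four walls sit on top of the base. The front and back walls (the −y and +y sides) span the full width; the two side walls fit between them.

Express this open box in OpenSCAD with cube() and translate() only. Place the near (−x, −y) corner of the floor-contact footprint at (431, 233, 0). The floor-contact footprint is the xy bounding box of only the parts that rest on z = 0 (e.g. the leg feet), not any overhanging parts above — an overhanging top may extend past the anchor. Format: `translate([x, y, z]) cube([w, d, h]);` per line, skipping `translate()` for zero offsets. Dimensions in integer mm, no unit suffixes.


translate([431, 233, 0]) cube([523, 482, 17]);
translate([431, 233, 17]) cube([523, 17, 383]);
translate([431, 698, 17]) cube([523, 17, 383]);
translate([431, 250, 17]) cube([17, 448, 383]);
translate([937, 250, 17]) cube([17, 448, 383]);


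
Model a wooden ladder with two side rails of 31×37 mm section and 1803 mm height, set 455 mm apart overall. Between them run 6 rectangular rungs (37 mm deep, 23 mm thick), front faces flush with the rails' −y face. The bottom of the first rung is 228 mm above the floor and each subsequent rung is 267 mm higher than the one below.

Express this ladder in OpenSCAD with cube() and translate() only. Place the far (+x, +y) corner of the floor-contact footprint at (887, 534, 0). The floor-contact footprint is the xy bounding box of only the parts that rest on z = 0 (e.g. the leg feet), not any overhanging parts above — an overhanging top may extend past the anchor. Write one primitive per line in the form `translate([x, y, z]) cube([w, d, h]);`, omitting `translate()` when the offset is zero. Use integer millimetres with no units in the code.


translate([432, 497, 0]) cube([31, 37, 1803]);
translate([856, 497, 0]) cube([31, 37, 1803]);
translate([463, 497, 228]) cube([393, 37, 23]);
translate([463, 497, 495]) cube([393, 37, 23]);
translate([463, 497, 762]) cube([393, 37, 23]);
translate([463, 497, 1029]) cube([393, 37, 23]);
translate([463, 497, 1296]) cube([393, 37, 23]);
translate([463, 497, 1563]) cube([393, 37, 23]);


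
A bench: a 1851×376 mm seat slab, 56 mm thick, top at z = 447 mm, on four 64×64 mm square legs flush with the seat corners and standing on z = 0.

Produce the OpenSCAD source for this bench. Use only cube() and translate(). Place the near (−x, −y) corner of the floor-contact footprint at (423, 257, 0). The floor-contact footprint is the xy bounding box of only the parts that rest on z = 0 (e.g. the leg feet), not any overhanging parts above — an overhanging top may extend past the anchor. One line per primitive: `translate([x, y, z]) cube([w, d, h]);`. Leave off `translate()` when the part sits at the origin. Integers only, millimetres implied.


translate([423, 257, 391]) cube([1851, 376, 56]);
translate([423, 257, 0]) cube([64, 64, 391]);
translate([423, 569, 0]) cube([64, 64, 391]);
translate([2210, 257, 0]) cube([64, 64, 391]);
translate([2210, 569, 0]) cube([64, 64, 391]);


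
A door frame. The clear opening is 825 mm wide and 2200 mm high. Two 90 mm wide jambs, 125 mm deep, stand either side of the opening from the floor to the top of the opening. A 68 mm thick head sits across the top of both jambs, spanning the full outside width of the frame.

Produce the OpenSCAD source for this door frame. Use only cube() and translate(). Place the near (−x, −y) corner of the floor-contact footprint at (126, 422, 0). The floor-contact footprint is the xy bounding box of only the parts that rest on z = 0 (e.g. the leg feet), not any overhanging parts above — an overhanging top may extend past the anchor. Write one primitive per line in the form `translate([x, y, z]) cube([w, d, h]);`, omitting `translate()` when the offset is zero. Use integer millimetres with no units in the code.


translate([126, 422, 0]) cube([90, 125, 2200]);
translate([1041, 422, 0]) cube([90, 125, 2200]);
translate([126, 422, 2200]) cube([1005, 125, 68]);


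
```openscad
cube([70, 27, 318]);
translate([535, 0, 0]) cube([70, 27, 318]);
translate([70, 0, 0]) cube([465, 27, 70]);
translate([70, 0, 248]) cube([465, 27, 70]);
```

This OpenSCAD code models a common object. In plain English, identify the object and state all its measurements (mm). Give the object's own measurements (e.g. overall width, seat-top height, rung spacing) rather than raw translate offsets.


A rectangular picture frame lying in the x–z plane (depth along y). The opening is 465 mm wide (x) by 178 mm tall (z), surrounded by a border 70 mm wide on all four sides. The frame is 27 mm deep and is made of two full-height vertical stiles with two horizontal rails fitted between them.


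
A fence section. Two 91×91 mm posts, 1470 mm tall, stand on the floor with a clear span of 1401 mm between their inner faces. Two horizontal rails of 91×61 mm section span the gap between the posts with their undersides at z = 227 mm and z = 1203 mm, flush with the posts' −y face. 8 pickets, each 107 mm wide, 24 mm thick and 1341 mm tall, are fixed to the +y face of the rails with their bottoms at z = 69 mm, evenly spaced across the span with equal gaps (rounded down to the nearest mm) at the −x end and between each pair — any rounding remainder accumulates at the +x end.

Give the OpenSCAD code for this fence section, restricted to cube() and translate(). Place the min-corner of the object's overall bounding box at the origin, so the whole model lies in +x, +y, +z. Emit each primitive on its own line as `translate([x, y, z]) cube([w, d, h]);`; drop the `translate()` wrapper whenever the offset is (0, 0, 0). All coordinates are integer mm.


cube([91, 91, 1470]);
translate([1492, 0, 0]) cube([91, 91, 1470]);
translate([91, 0, 227]) cube([1401, 91, 61]);
translate([91, 0, 1203]) cube([1401, 91, 61]);
translate([151, 91, 69]) cube([107, 24, 1341]);
translate([318, 91, 69]) cube([107, 24, 1341]);
translate([485, 91, 69]) cube([107, 24, 1341]);
translate([652, 91, 69]) cube([107, 24, 1341]);
translate([819, 91, 69]) cube([107, 24, 1341]);
translate([986, 91, 69]) cube([107, 24, 1341]);
translate([1153, 91, 69]) cube([107, 24, 1341]);
translate([1320, 91, 69]) cube([107, 24, 1341]);


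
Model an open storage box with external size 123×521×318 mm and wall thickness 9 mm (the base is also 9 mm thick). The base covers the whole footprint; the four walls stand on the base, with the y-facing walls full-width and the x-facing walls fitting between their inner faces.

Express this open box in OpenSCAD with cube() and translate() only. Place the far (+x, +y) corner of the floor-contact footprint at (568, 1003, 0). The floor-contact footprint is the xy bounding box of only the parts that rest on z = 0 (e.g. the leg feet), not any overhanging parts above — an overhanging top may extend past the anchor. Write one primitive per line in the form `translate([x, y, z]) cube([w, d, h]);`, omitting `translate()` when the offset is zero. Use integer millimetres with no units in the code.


translate([445, 482, 0]) cube([123, 521, 9]);
translate([445, 482, 9]) cube([123, 9, 309]);
translate([445, 994, 9]) cube([123, 9, 309]);
translate([445, 491, 9]) cube([9, 503, 309]);
translate([559, 491, 9]) cube([9, 503, 309]);


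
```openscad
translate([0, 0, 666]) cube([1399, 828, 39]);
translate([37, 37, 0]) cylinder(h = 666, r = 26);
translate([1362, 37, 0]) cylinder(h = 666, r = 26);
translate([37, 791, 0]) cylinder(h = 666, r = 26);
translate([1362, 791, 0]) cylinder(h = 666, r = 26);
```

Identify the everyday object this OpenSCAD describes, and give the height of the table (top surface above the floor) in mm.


A table. The table height is 705 mm.

A 1399×828×39 slab sits at z = 666 on four Ø52 mm round legs — a table. The top surface is at 666 + 39 = 705 mm.


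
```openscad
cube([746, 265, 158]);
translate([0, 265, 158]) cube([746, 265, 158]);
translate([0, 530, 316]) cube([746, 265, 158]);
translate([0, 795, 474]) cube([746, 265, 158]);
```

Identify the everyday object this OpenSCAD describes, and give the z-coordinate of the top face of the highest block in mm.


A staircase. The total rise is 632 mm.

4 identical blocks, each offset up and back from the previous — a staircase. Each step is 158 mm tall and there are 4 of them, so the total rise is 4 × 158 = 632 mm.


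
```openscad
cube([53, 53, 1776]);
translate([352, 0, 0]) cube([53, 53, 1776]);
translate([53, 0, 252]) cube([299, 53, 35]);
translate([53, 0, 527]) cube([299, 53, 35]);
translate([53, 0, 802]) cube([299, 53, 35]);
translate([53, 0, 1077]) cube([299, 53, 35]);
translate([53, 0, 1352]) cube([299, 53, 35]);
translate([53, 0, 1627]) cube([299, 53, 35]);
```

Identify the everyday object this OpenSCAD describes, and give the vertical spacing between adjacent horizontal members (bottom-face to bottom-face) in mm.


A ladder. The rung spacing is 275 mm.

Two tall 53×53 posts with 6 short bars between them — a ladder. Adjacent rungs sit at z = 252 and z = 527, so the spacing is 527 − 252 = 275 mm.


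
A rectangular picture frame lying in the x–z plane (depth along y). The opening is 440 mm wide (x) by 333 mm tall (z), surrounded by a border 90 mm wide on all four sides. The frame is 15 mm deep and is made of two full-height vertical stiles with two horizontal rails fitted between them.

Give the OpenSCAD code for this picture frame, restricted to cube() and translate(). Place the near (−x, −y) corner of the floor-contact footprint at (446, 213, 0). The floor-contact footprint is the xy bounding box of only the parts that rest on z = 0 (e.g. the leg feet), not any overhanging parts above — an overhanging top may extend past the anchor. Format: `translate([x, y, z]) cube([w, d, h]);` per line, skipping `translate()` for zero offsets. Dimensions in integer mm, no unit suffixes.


translate([446, 213, 0]) cube([90, 15, 513]);
translate([976, 213, 0]) cube([90, 15, 513]);
translate([536, 213, 0]) cube([440, 15, 90]);
translate([536, 213, 423]) cube([440, 15, 90]);
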